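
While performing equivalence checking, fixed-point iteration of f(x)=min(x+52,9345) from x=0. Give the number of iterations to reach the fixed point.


Step 1: x=0, cap=9345, increment=52
Step 2: x grows by 52 each step until capped at 9345; fixed point is x=9345
Step 3: iterations = ceil(9345/52) = 180

180


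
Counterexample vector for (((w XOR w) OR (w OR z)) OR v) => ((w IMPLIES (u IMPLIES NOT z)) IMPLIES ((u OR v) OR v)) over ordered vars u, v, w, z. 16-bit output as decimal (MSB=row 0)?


F1 = (((w XOR w) OR (w OR z)) OR v)
F2 = ((w IMPLIES (u IMPLIES NOT z)) IMPLIES ((u OR v) OR v))
Counterexample to F1=>F2 is where F1=1 and F2=0.
Evaluate each row (bits = u,v,w,z, MSB first):
  row 0 [0000]: F1=0 F2=0 -> F1&~F2 -> 0
  row 1 [0001]: F1=1 F2=0 -> F1&~F2 -> 1
  row 2 [0010]: F1=1 F2=0 -> F1&~F2 -> 1
  row 3 [0011]: F1=1 F2=0 -> F1&~F2 -> 1
  row 4 [0100]: F1=1 F2=1 -> F1&~F2 -> 0
  row 5 [0101]: F1=1 F2=1 -> F1&~F2 -> 0
  row 6 [0110]: F1=1 F2=1 -> F1&~F2 -> 0
  row 7 [0111]: F1=1 F2=1 -> F1&~F2 -> 0
  row 8 [1000]: F1=0 F2=1 -> F1&~F2 -> 0
  row 9 [1001]: F1=1 F2=1 -> F1&~F2 -> 0
  row 10 [1010]: F1=1 F2=1 -> F1&~F2 -> 0
  row 11 [1011]: F1=1 F2=1 -> F1&~F2 -> 0
  row 12 [1100]: F1=1 F2=1 -> F1&~F2 -> 0
  row 13 [1101]: F1=1 F2=1 -> F1&~F2 -> 0
  row 14 [1110]: F1=1 F2=1 -> F1&~F2 -> 0
  row 15 [1111]: F1=1 F2=1 -> F1&~F2 -> 0
Full result column, 4 rows per line (u,v fixed per line; w,z runs 00..11 left to right):
  rows 0-3 [u,v=00]: 0111  = hex 7
  rows 4-7 [u,v=01]: 0000  = hex 0
  rows 8-11 [u,v=10]: 0000  = hex 0
  rows 12-15 [u,v=11]: 0000  = hex 0
Counterexample vector (row 0 .. row 15) = 0111000000000000
Output column grouped in 4s = 0111 0000 0000 0000 = 0x7000
Convert to decimal digit by digit (value = value*16 + digit):
  7 -> 7
  7*16 + 0 = 112
  112*16 + 0 = 1792
  1792*16 + 0 = 28672
Decimal = 28672

28672


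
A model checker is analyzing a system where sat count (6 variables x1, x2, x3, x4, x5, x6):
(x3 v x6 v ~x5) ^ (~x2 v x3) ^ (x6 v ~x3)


CNF with 3 clauses over 6 vars (64 assignments).
An assignment satisfies CNF iff every clause has >=1 true literal.
Check each row (bits = x1,x2,x3,x4,x5,x6; clause T/F shown):
  row 0 [000000]: clauses=TTT -> 1
  row 1 [000001]: clauses=TTT -> 1
  row 2 [000010]: clauses=FTT -> 0
  row 3 [000011]: clauses=TTT -> 1
  row 4 [000100]: clauses=TTT -> 1
  (every remaining row is evaluated the same way; all 64 results are listed next)
Full result column, 8 rows per line (x1,x2,x3 fixed per line; x4,x5,x6 runs 000..111 left to right):
  rows 0-7 [x1,x2,x3=000]: 11011101  (ones: 6)
  rows 8-15 [x1,x2,x3=001]: 01010101  (ones: 4)
  rows 16-23 [x1,x2,x3=010]: 00000000  (ones: 0)
  rows 24-31 [x1,x2,x3=011]: 01010101  (ones: 4)
  rows 32-39 [x1,x2,x3=100]: 11011101  (ones: 6)
  rows 40-47 [x1,x2,x3=101]: 01010101  (ones: 4)
  rows 48-55 [x1,x2,x3=110]: 00000000  (ones: 0)
  rows 56-63 [x1,x2,x3=111]: 01010101  (ones: 4)
Satisfying assignments = 6+4+0+4+6+4+0+4 = 28

28


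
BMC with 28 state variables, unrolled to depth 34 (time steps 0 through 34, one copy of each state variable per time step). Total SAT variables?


BMC unrolls to depth k, creating one copy of each state var for steps 0..k.
Step count = 34 + 1 = 35 (steps 0 through 34)
Vars per step = 28
Total = 28 * 35 = 980

980


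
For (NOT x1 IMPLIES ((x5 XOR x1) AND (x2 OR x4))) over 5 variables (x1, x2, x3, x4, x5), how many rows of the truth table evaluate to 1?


Formula: (NOT x1 IMPLIES ((x5 XOR x1) AND (x2 OR x4))) over 5 vars (32 rows)
Evaluate each row (x1, x2, x3, x4, x5 as bits, MSB first):
  row 0 [00000]: (NOT 0 IMPLIES ((0 XOR 0) AND (0 OR 0))) -> 0
  row 1 [00001]: (NOT 0 IMPLIES ((1 XOR 0) AND (0 OR 0))) -> 0
  row 2 [00010]: (NOT 0 IMPLIES ((0 XOR 0) AND (0 OR 1))) -> 0
  row 3 [00011]: (NOT 0 IMPLIES ((1 XOR 0) AND (0 OR 1))) -> 1
  row 4 [00100]: (NOT 0 IMPLIES ((0 XOR 0) AND (0 OR 0))) -> 0
  row 5 [00101]: (NOT 0 IMPLIES ((1 XOR 0) AND (0 OR 0))) -> 0
  row 6 [00110]: (NOT 0 IMPLIES ((0 XOR 0) AND (0 OR 1))) -> 0
  row 7 [00111]: (NOT 0 IMPLIES ((1 XOR 0) AND (0 OR 1))) -> 1
  row 8 [01000]: (NOT 0 IMPLIES ((0 XOR 0) AND (1 OR 0))) -> 0
  row 9 [01001]: (NOT 0 IMPLIES ((1 XOR 0) AND (1 OR 0))) -> 1
  row 10 [01010]: (NOT 0 IMPLIES ((0 XOR 0) AND (1 OR 1))) -> 0
  row 11 [01011]: (NOT 0 IMPLIES ((1 XOR 0) AND (1 OR 1))) -> 1
  row 12 [01100]: (NOT 0 IMPLIES ((0 XOR 0) AND (1 OR 0))) -> 0
  row 13 [01101]: (NOT 0 IMPLIES ((1 XOR 0) AND (1 OR 0))) -> 1
  row 14 [01110]: (NOT 0 IMPLIES ((0 XOR 0) AND (1 OR 1))) -> 0
  row 15 [01111]: (NOT 0 IMPLIES ((1 XOR 0) AND (1 OR 1))) -> 1
  row 16 [10000]: (NOT 1 IMPLIES ((0 XOR 1) AND (0 OR 0))) -> 1
  row 17 [10001]: (NOT 1 IMPLIES ((1 XOR 1) AND (0 OR 0))) -> 1
  row 18 [10010]: (NOT 1 IMPLIES ((0 XOR 1) AND (0 OR 1))) -> 1
  row 19 [10011]: (NOT 1 IMPLIES ((1 XOR 1) AND (0 OR 1))) -> 1
  row 20 [10100]: (NOT 1 IMPLIES ((0 XOR 1) AND (0 OR 0))) -> 1
  row 21 [10101]: (NOT 1 IMPLIES ((1 XOR 1) AND (0 OR 0))) -> 1
  row 22 [10110]: (NOT 1 IMPLIES ((0 XOR 1) AND (0 OR 1))) -> 1
  row 23 [10111]: (NOT 1 IMPLIES ((1 XOR 1) AND (0 OR 1))) -> 1
  row 24 [11000]: (NOT 1 IMPLIES ((0 XOR 1) AND (1 OR 0))) -> 1
  row 25 [11001]: (NOT 1 IMPLIES ((1 XOR 1) AND (1 OR 0))) -> 1
  row 26 [11010]: (NOT 1 IMPLIES ((0 XOR 1) AND (1 OR 1))) -> 1
  row 27 [11011]: (NOT 1 IMPLIES ((1 XOR 1) AND (1 OR 1))) -> 1
  row 28 [11100]: (NOT 1 IMPLIES ((0 XOR 1) AND (1 OR 0))) -> 1
  row 29 [11101]: (NOT 1 IMPLIES ((1 XOR 1) AND (1 OR 0))) -> 1
  row 30 [11110]: (NOT 1 IMPLIES ((0 XOR 1) AND (1 OR 1))) -> 1
  row 31 [11111]: (NOT 1 IMPLIES ((1 XOR 1) AND (1 OR 1))) -> 1
Full result column, 8 rows per line (x1,x2 fixed per line; x3,x4,x5 runs 000..111 left to right):
  rows 0-7 [x1,x2=00]: 00010001  (ones: 2)
  rows 8-15 [x1,x2=01]: 01010101  (ones: 4)
  rows 16-23 [x1,x2=10]: 11111111  (ones: 8)
  rows 24-31 [x1,x2=11]: 11111111  (ones: 8)
Count of 1-rows = 2+4+8+8 = 22

22


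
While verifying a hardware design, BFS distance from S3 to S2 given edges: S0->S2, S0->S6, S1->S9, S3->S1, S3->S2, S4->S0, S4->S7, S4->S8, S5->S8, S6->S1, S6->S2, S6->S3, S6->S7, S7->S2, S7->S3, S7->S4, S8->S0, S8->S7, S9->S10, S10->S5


BFS layer-by-layer from S3:
  dist 0: {S3}
  dist 1: {S1, S2}
  -> S2 reached at distance 1
Shortest path length = 1

1


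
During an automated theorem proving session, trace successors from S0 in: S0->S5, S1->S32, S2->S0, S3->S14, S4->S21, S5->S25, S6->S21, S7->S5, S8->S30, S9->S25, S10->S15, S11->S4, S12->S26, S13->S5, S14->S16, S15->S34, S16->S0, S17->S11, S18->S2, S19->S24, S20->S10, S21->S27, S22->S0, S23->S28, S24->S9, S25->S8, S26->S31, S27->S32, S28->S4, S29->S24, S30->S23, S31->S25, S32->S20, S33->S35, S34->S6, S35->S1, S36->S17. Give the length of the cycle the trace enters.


Trace from S0 until a state repeats:
  S0 -> S5 -> S25 -> S8 -> S30 -> S23 -> S28 -> S4 -> S21 -> S27 -> S32 -> S20 -> S10 -> S15 -> S34 -> S6 -> S21
S21 first seen at step 8, revisited at step 16.
Cycle length = 16 - 8 = 8

8


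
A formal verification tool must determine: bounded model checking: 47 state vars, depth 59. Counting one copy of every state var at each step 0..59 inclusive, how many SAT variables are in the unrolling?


BMC unrolls to depth k, creating one copy of each state var for steps 0..k.
Step count = 59 + 1 = 60 (steps 0 through 59)
Vars per step = 47
Total = 47 * 60 = 2820

2820


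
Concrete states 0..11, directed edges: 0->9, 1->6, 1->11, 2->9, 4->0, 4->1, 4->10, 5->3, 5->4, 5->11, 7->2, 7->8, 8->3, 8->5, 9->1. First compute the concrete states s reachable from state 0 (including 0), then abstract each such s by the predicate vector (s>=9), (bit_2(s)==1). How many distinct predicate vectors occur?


BFS from 0:
Concrete reachable: {0, 1, 6, 9, 11}
Abstract via predicates (s>=9), (bit_2(s)==1):
  (0,0) <- {0, 1}
  (0,1) <- {6}
  (1,0) <- {9, 11}
Distinct abstract states = 3

3


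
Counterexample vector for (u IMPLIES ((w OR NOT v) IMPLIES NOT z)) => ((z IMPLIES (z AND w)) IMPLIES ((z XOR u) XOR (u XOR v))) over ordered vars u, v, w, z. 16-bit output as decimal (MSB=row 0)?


F1 = (u IMPLIES ((w OR NOT v) IMPLIES NOT z))
F2 = ((z IMPLIES (z AND w)) IMPLIES ((z XOR u) XOR (u XOR v)))
Counterexample to F1=>F2 is where F1=1 and F2=0.
Evaluate each row (bits = u,v,w,z, MSB first):
  row 0 [0000]: F1=1 F2=0 -> F1&~F2 -> 1
  row 1 [0001]: F1=1 F2=1 -> F1&~F2 -> 0
  row 2 [0010]: F1=1 F2=0 -> F1&~F2 -> 1
  row 3 [0011]: F1=1 F2=1 -> F1&~F2 -> 0
  row 4 [0100]: F1=1 F2=1 -> F1&~F2 -> 0
  row 5 [0101]: F1=1 F2=1 -> F1&~F2 -> 0
  row 6 [0110]: F1=1 F2=1 -> F1&~F2 -> 0
  row 7 [0111]: F1=1 F2=0 -> F1&~F2 -> 1
  row 8 [1000]: F1=1 F2=0 -> F1&~F2 -> 1
  row 9 [1001]: F1=0 F2=1 -> F1&~F2 -> 0
  row 10 [1010]: F1=1 F2=0 -> F1&~F2 -> 1
  row 11 [1011]: F1=0 F2=1 -> F1&~F2 -> 0
  row 12 [1100]: F1=1 F2=1 -> F1&~F2 -> 0
  row 13 [1101]: F1=1 F2=1 -> F1&~F2 -> 0
  row 14 [1110]: F1=1 F2=1 -> F1&~F2 -> 0
  row 15 [1111]: F1=0 F2=0 -> F1&~F2 -> 0
Full result column, 4 rows per line (u,v fixed per line; w,z runs 00..11 left to right):
  rows 0-3 [u,v=00]: 1010  = hex A
  rows 4-7 [u,v=01]: 0001  = hex 1
  rows 8-11 [u,v=10]: 1010  = hex A
  rows 12-15 [u,v=11]: 0000  = hex 0
Counterexample vector (row 0 .. row 15) = 1010000110100000
Output column grouped in 4s = 1010 0001 1010 0000 = 0xA1A0
Convert to decimal digit by digit (value = value*16 + digit):
  A -> 10
  10*16 + 1 = 161
  161*16 + 10 (A) = 2586
  2586*16 + 0 = 41376
Decimal = 41376

41376


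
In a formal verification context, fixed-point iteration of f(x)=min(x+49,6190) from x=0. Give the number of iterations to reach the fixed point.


Step 1: x=0, cap=6190, increment=49
Step 2: x grows by 49 each step until capped at 6190; fixed point is x=6190
Step 3: iterations = ceil(6190/49) = 127

127


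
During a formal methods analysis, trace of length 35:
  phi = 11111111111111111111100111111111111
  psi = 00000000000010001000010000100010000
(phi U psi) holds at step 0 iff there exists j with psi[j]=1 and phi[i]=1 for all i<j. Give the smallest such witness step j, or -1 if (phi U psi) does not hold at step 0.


(phi U psi) at 0: need smallest j with psi[j]=1 and phi[i]=1 for all i in [0,j).
Scan from step 0:
  step 0: phi=1, psi=0 -> continue
  step 1: phi=1, psi=0 -> continue
  step 2: phi=1, psi=0 -> continue
  step 3: phi=1, psi=0 -> continue
  step 12: psi=1 and phi held for [0,12) -> witness found
Witness step = 12

12


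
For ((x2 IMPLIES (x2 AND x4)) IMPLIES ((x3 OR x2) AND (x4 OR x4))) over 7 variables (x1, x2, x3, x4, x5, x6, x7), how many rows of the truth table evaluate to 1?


Formula: ((x2 IMPLIES (x2 AND x4)) IMPLIES ((x3 OR x2) AND (x4 OR x4))) over 7 vars (128 rows)
Evaluate each row (x1, x2, x3, x4, x5, x6, x7 as bits, MSB first):
  row 0 [0000000]: ((0 IMPLIES (0 AND 0)) IMPLIES ((0 OR 0) AND (0 OR 0))) -> 0
  row 1 [0000001]: ((0 IMPLIES (0 AND 0)) IMPLIES ((0 OR 0) AND (0 OR 0))) -> 0
  row 2 [0000010]: ((0 IMPLIES (0 AND 0)) IMPLIES ((0 OR 0) AND (0 OR 0))) -> 0
  row 3 [0000011]: ((0 IMPLIES (0 AND 0)) IMPLIES ((0 OR 0) AND (0 OR 0))) -> 0
  row 4 [0000100]: ((0 IMPLIES (0 AND 0)) IMPLIES ((0 OR 0) AND (0 OR 0))) -> 0
  (every remaining row is evaluated the same way; all 128 results are listed next)
Full result column, 8 rows per line (x1,x2,x3,x4 fixed per line; x5,x6,x7 runs 000..111 left to right):
  rows 0-7 [x1,x2,x3,x4=0000]: 00000000  (ones: 0)
  rows 8-15 [x1,x2,x3,x4=0001]: 00000000  (ones: 0)
  rows 16-23 [x1,x2,x3,x4=0010]: 00000000  (ones: 0)
  rows 24-31 [x1,x2,x3,x4=0011]: 11111111  (ones: 8)
  rows 32-39 [x1,x2,x3,x4=0100]: 11111111  (ones: 8)
  rows 40-47 [x1,x2,x3,x4=0101]: 11111111  (ones: 8)
  rows 48-55 [x1,x2,x3,x4=0110]: 11111111  (ones: 8)
  rows 56-63 [x1,x2,x3,x4=0111]: 11111111  (ones: 8)
  rows 64-71 [x1,x2,x3,x4=1000]: 00000000  (ones: 0)
  rows 72-79 [x1,x2,x3,x4=1001]: 00000000  (ones: 0)
  rows 80-87 [x1,x2,x3,x4=1010]: 00000000  (ones: 0)
  rows 88-95 [x1,x2,x3,x4=1011]: 11111111  (ones: 8)
  rows 96-103 [x1,x2,x3,x4=1100]: 11111111  (ones: 8)
  rows 104-111 [x1,x2,x3,x4=1101]: 11111111  (ones: 8)
  rows 112-119 [x1,x2,x3,x4=1110]: 11111111  (ones: 8)
  rows 120-127 [x1,x2,x3,x4=1111]: 11111111  (ones: 8)
Count of 1-rows = 0+0+0+8+8+8+8+8+0+0+0+8+8+8+8+8 = 80

80


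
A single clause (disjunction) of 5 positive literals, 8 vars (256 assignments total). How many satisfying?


Step 1: Total=2^8=256
Step 2: Unsat when all 5 false: 2^3=8
Step 3: Sat=256-8=248

248


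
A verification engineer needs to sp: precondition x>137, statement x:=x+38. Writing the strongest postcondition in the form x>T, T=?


Formula: sp(P, x:=E) = exists old_x. (x = E[old_x/x]) AND P[old_x/x] (old_x is the value of x before the assignment; eliminate old_x by solving x = E[old_x/x] for old_x)
Step 1: Precondition P: x>137, i.e. old_x > 137
Step 2: Assignment gives x = old_x + 38, so old_x = x - 38
Step 3: Substitute into P: x - 38 > 137
Step 4: Simplify: x > 137+38 = 175

175


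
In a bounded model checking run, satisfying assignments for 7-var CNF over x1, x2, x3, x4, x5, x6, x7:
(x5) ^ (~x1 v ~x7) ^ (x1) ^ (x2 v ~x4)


CNF with 4 clauses over 7 vars (128 assignments).
An assignment satisfies CNF iff every clause has >=1 true literal.
Check each row (bits = x1,x2,x3,x4,x5,x6,x7; clause T/F shown):
  row 0 [0000000]: clauses=FTFT -> 0
  row 1 [0000001]: clauses=FTFT -> 0
  row 2 [0000010]: clauses=FTFT -> 0
  row 3 [0000011]: clauses=FTFT -> 0
  row 4 [0000100]: clauses=TTFT -> 0
  (every remaining row is evaluated the same way; all 128 results are listed next)
Full result column, 8 rows per line (x1,x2,x3,x4 fixed per line; x5,x6,x7 runs 000..111 left to right):
  rows 0-7 [x1,x2,x3,x4=0000]: 00000000  (ones: 0)
  rows 8-15 [x1,x2,x3,x4=0001]: 00000000  (ones: 0)
  rows 16-23 [x1,x2,x3,x4=0010]: 00000000  (ones: 0)
  rows 24-31 [x1,x2,x3,x4=0011]: 00000000  (ones: 0)
  rows 32-39 [x1,x2,x3,x4=0100]: 00000000  (ones: 0)
  rows 40-47 [x1,x2,x3,x4=0101]: 00000000  (ones: 0)
  rows 48-55 [x1,x2,x3,x4=0110]: 00000000  (ones: 0)
  rows 56-63 [x1,x2,x3,x4=0111]: 00000000  (ones: 0)
  rows 64-71 [x1,x2,x3,x4=1000]: 00001010  (ones: 2)
  rows 72-79 [x1,x2,x3,x4=1001]: 00000000  (ones: 0)
  rows 80-87 [x1,x2,x3,x4=1010]: 00001010  (ones: 2)
  rows 88-95 [x1,x2,x3,x4=1011]: 00000000  (ones: 0)
  rows 96-103 [x1,x2,x3,x4=1100]: 00001010  (ones: 2)
  rows 104-111 [x1,x2,x3,x4=1101]: 00001010  (ones: 2)
  rows 112-119 [x1,x2,x3,x4=1110]: 00001010  (ones: 2)
  rows 120-127 [x1,x2,x3,x4=1111]: 00001010  (ones: 2)
Satisfying assignments = 0+0+0+0+0+0+0+0+2+0+2+0+2+2+2+2 = 12

12


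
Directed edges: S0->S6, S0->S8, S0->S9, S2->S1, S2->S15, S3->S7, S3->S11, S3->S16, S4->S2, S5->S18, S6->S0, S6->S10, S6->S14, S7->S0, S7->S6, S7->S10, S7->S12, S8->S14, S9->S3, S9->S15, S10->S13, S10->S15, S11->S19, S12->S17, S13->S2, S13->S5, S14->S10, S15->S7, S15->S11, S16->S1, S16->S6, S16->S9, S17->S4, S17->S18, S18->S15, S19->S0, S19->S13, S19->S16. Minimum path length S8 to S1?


BFS layer-by-layer from S8:
  dist 0: {S8}
  dist 1: {S14}
  dist 2: {S10}
  dist 3: {S13, S15}
  dist 4: {S2, S5, S7, S11}
  dist 5: {S0, S1, S6, S12, S18, S19}
  -> S1 reached at distance 5
Shortest path length = 5

5


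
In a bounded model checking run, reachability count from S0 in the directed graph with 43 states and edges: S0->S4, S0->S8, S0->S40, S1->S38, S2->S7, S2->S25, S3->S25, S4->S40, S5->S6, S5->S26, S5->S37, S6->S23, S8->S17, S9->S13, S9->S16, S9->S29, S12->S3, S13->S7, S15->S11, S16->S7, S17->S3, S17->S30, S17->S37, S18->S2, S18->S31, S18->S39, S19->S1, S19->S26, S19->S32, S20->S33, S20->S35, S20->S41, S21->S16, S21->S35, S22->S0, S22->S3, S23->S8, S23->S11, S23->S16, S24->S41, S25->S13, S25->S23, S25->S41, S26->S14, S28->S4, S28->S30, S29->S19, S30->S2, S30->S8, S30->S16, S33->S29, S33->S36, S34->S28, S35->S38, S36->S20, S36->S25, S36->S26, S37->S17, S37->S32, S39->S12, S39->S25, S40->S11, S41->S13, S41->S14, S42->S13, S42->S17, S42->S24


BFS from S0:
  layer 0: {S0}
  layer 1: {S4, S8, S40}
  layer 2: {S11, S17}
  layer 3: {S3, S30, S37}
  layer 4: {S2, S16, S25, S32}
  layer 5: {S7, S13, S23, S41}
  layer 6: {S14}
Reachable set: {S0, S2, S3, S4, S7, S8, S11, S13, S14, S16, S17, S23, S25, S30, S32, S37, S40, S41}
Count = 18

18


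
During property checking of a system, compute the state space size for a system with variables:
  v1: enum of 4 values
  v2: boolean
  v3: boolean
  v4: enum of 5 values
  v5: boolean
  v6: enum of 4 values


State space = product of domain sizes of all variables.
Domain sizes:
  v1 (enum of 4 values): 4
  v2 (boolean): 2
  v3 (boolean): 2
  v4 (enum of 5 values): 5
  v5 (boolean): 2
  v6 (enum of 4 values): 4
Product = 4 * 2 * 2 * 5 * 2 * 4 = 640

640


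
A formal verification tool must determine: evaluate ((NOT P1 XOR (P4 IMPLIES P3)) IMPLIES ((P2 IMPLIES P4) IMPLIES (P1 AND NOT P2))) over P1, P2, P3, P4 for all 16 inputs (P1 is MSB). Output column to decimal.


Formula: ((NOT P1 XOR (P4 IMPLIES P3)) IMPLIES ((P2 IMPLIES P4) IMPLIES (P1 AND NOT P2))) over P1, P2, P3, P4 (16 rows)
Evaluate each row (bits = P1,P2,P3,P4, MSB first):
  row 0 [0000]: ((NOT 0 XOR (0 IMPLIES 0)) IMPLIES ((0 IMPLIES 0) IMPLIES (0 AND NOT 0))) -> 1
  row 1 [0001]: ((NOT 0 XOR (1 IMPLIES 0)) IMPLIES ((0 IMPLIES 1) IMPLIES (0 AND NOT 0))) -> 0
  row 2 [0010]: ((NOT 0 XOR (0 IMPLIES 1)) IMPLIES ((0 IMPLIES 0) IMPLIES (0 AND NOT 0))) -> 1
  row 3 [0011]: ((NOT 0 XOR (1 IMPLIES 1)) IMPLIES ((0 IMPLIES 1) IMPLIES (0 AND NOT 0))) -> 1
  row 4 [0100]: ((NOT 0 XOR (0 IMPLIES 0)) IMPLIES ((1 IMPLIES 0) IMPLIES (0 AND NOT 1))) -> 1
  row 5 [0101]: ((NOT 0 XOR (1 IMPLIES 0)) IMPLIES ((1 IMPLIES 1) IMPLIES (0 AND NOT 1))) -> 0
  row 6 [0110]: ((NOT 0 XOR (0 IMPLIES 1)) IMPLIES ((1 IMPLIES 0) IMPLIES (0 AND NOT 1))) -> 1
  row 7 [0111]: ((NOT 0 XOR (1 IMPLIES 1)) IMPLIES ((1 IMPLIES 1) IMPLIES (0 AND NOT 1))) -> 1
  row 8 [1000]: ((NOT 1 XOR (0 IMPLIES 0)) IMPLIES ((0 IMPLIES 0) IMPLIES (1 AND NOT 0))) -> 1
  row 9 [1001]: ((NOT 1 XOR (1 IMPLIES 0)) IMPLIES ((0 IMPLIES 1) IMPLIES (1 AND NOT 0))) -> 1
  row 10 [1010]: ((NOT 1 XOR (0 IMPLIES 1)) IMPLIES ((0 IMPLIES 0) IMPLIES (1 AND NOT 0))) -> 1
  row 11 [1011]: ((NOT 1 XOR (1 IMPLIES 1)) IMPLIES ((0 IMPLIES 1) IMPLIES (1 AND NOT 0))) -> 1
  row 12 [1100]: ((NOT 1 XOR (0 IMPLIES 0)) IMPLIES ((1 IMPLIES 0) IMPLIES (1 AND NOT 1))) -> 1
  row 13 [1101]: ((NOT 1 XOR (1 IMPLIES 0)) IMPLIES ((1 IMPLIES 1) IMPLIES (1 AND NOT 1))) -> 1
  row 14 [1110]: ((NOT 1 XOR (0 IMPLIES 1)) IMPLIES ((1 IMPLIES 0) IMPLIES (1 AND NOT 1))) -> 1
  row 15 [1111]: ((NOT 1 XOR (1 IMPLIES 1)) IMPLIES ((1 IMPLIES 1) IMPLIES (1 AND NOT 1))) -> 0
Full result column, 4 rows per line (P1,P2 fixed per line; P3,P4 runs 00..11 left to right):
  rows 0-3 [P1,P2=00]: 1011  = hex B
  rows 4-7 [P1,P2=01]: 1011  = hex B
  rows 8-11 [P1,P2=10]: 1111  = hex F
  rows 12-15 [P1,P2=11]: 1110  = hex E
Output column (row 0 .. row 15) = 1011101111111110
Output column grouped in 4s = 1011 1011 1111 1110 = 0xBBFE
Convert to decimal digit by digit (value = value*16 + digit):
  B -> 11
  11*16 + 11 (B) = 187
  187*16 + 15 (F) = 3007
  3007*16 + 14 (E) = 48126
Decimal = 48126

48126


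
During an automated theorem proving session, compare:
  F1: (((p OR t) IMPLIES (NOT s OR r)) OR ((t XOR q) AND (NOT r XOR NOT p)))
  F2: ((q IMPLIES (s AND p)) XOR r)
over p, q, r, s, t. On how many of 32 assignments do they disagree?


F1 = (((p OR t) IMPLIES (NOT s OR r)) OR ((t XOR q) AND (NOT r XOR NOT p)))
F2 = ((q IMPLIES (s AND p)) XOR r)
Evaluate both on each of 32 rows (bits = p,q,r,s,t):
  row 0 [00000]: F1=1 F2=1 -> 0
  row 1 [00001]: F1=1 F2=1 -> 0
  row 2 [00010]: F1=1 F2=1 -> 0
  row 3 [00011]: F1=0 F2=1 (differ) -> 1
  row 4 [00100]: F1=1 F2=0 (differ) -> 1
  row 5 [00101]: F1=1 F2=0 (differ) -> 1
  row 6 [00110]: F1=1 F2=0 (differ) -> 1
  row 7 [00111]: F1=1 F2=0 (differ) -> 1
  row 8 [01000]: F1=1 F2=0 (differ) -> 1
  row 9 [01001]: F1=1 F2=0 (differ) -> 1
  row 10 [01010]: F1=1 F2=0 (differ) -> 1
  row 11 [01011]: F1=0 F2=0 -> 0
  row 12 [01100]: F1=1 F2=1 -> 0
  row 13 [01101]: F1=1 F2=1 -> 0
  row 14 [01110]: F1=1 F2=1 -> 0
  row 15 [01111]: F1=1 F2=1 -> 0
  row 16 [10000]: F1=1 F2=1 -> 0
  row 17 [10001]: F1=1 F2=1 -> 0
  row 18 [10010]: F1=0 F2=1 (differ) -> 1
  row 19 [10011]: F1=1 F2=1 -> 0
  row 20 [10100]: F1=1 F2=0 (differ) -> 1
  row 21 [10101]: F1=1 F2=0 (differ) -> 1
  row 22 [10110]: F1=1 F2=0 (differ) -> 1
  row 23 [10111]: F1=1 F2=0 (differ) -> 1
  row 24 [11000]: F1=1 F2=0 (differ) -> 1
  row 25 [11001]: F1=1 F2=0 (differ) -> 1
  row 26 [11010]: F1=1 F2=1 -> 0
  row 27 [11011]: F1=0 F2=1 (differ) -> 1
  row 28 [11100]: F1=1 F2=1 -> 0
  row 29 [11101]: F1=1 F2=1 -> 0
  row 30 [11110]: F1=1 F2=0 (differ) -> 1
  row 31 [11111]: F1=1 F2=0 (differ) -> 1
Full result column, 8 rows per line (p,q fixed per line; r,s,t runs 000..111 left to right):
  rows 0-7 [p,q=00]: 00011111  (ones: 5)
  rows 8-15 [p,q=01]: 11100000  (ones: 3)
  rows 16-23 [p,q=10]: 00101111  (ones: 5)
  rows 24-31 [p,q=11]: 11010011  (ones: 5)
Disagreements = 5+3+5+5 = 18

18


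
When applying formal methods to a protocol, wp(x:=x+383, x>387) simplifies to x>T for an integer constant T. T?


Formula: wp(x:=E, P) = P[E/x] (substitute E for x in postcondition)
Step 1: Postcondition: x>387
Step 2: Substitute x+383 for x: x+383>387
Step 3: Solve for x: x > 387-383 = 4

4


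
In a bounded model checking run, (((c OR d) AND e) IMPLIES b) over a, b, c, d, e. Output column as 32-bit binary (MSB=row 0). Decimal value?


Formula: (((c OR d) AND e) IMPLIES b) over a, b, c, d, e (32 rows)
Evaluate each row (bits = a,b,c,d,e, MSB first):
  row 0 [00000]: (((0 OR 0) AND 0) IMPLIES 0) -> 1
  row 1 [00001]: (((0 OR 0) AND 1) IMPLIES 0) -> 1
  row 2 [00010]: (((0 OR 1) AND 0) IMPLIES 0) -> 1
  row 3 [00011]: (((0 OR 1) AND 1) IMPLIES 0) -> 0
  row 4 [00100]: (((1 OR 0) AND 0) IMPLIES 0) -> 1
  row 5 [00101]: (((1 OR 0) AND 1) IMPLIES 0) -> 0
  row 6 [00110]: (((1 OR 1) AND 0) IMPLIES 0) -> 1
  row 7 [00111]: (((1 OR 1) AND 1) IMPLIES 0) -> 0
  row 8 [01000]: (((0 OR 0) AND 0) IMPLIES 1) -> 1
  row 9 [01001]: (((0 OR 0) AND 1) IMPLIES 1) -> 1
  row 10 [01010]: (((0 OR 1) AND 0) IMPLIES 1) -> 1
  row 11 [01011]: (((0 OR 1) AND 1) IMPLIES 1) -> 1
  row 12 [01100]: (((1 OR 0) AND 0) IMPLIES 1) -> 1
  row 13 [01101]: (((1 OR 0) AND 1) IMPLIES 1) -> 1
  row 14 [01110]: (((1 OR 1) AND 0) IMPLIES 1) -> 1
  row 15 [01111]: (((1 OR 1) AND 1) IMPLIES 1) -> 1
  row 16 [10000]: (((0 OR 0) AND 0) IMPLIES 0) -> 1
  row 17 [10001]: (((0 OR 0) AND 1) IMPLIES 0) -> 1
  row 18 [10010]: (((0 OR 1) AND 0) IMPLIES 0) -> 1
  row 19 [10011]: (((0 OR 1) AND 1) IMPLIES 0) -> 0
  row 20 [10100]: (((1 OR 0) AND 0) IMPLIES 0) -> 1
  row 21 [10101]: (((1 OR 0) AND 1) IMPLIES 0) -> 0
  row 22 [10110]: (((1 OR 1) AND 0) IMPLIES 0) -> 1
  row 23 [10111]: (((1 OR 1) AND 1) IMPLIES 0) -> 0
  row 24 [11000]: (((0 OR 0) AND 0) IMPLIES 1) -> 1
  row 25 [11001]: (((0 OR 0) AND 1) IMPLIES 1) -> 1
  row 26 [11010]: (((0 OR 1) AND 0) IMPLIES 1) -> 1
  row 27 [11011]: (((0 OR 1) AND 1) IMPLIES 1) -> 1
  row 28 [11100]: (((1 OR 0) AND 0) IMPLIES 1) -> 1
  row 29 [11101]: (((1 OR 0) AND 1) IMPLIES 1) -> 1
  row 30 [11110]: (((1 OR 1) AND 0) IMPLIES 1) -> 1
  row 31 [11111]: (((1 OR 1) AND 1) IMPLIES 1) -> 1
Full result column, 4 rows per line (a,b,c fixed per line; d,e runs 00..11 left to right):
  rows 0-3 [a,b,c=000]: 1110  = hex E
  rows 4-7 [a,b,c=001]: 1010  = hex A
  rows 8-11 [a,b,c=010]: 1111  = hex F
  rows 12-15 [a,b,c=011]: 1111  = hex F
  rows 16-19 [a,b,c=100]: 1110  = hex E
  rows 20-23 [a,b,c=101]: 1010  = hex A
  rows 24-27 [a,b,c=110]: 1111  = hex F
  rows 28-31 [a,b,c=111]: 1111  = hex F
Output column (row 0 .. row 31) = 11101010111111111110101011111111
Output column grouped in 4s = 1110 1010 1111 1111 1110 1010 1111 1111 = 0xEAFFEAFF
Convert to decimal digit by digit (value = value*16 + digit):
  E -> 14
  14*16 + 10 (A) = 234
  234*16 + 15 (F) = 3759
  3759*16 + 15 (F) = 60159
  60159*16 + 14 (E) = 962558
  962558*16 + 10 (A) = 15400938
  15400938*16 + 15 (F) = 246415023
  246415023*16 + 15 (F) = 3942640383
Decimal = 3942640383

3942640383


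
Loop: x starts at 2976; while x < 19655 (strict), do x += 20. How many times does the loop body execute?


Step 1: x goes from 2976 toward 19655 by 20; the body runs while x<19655, so iterations = ceil((bound-start)/step)
Step 2: Distance=16679
Step 3: ceil(16679/20)=834

834


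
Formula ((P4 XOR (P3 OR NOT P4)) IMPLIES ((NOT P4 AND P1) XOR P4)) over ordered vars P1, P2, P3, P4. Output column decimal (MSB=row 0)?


Formula: ((P4 XOR (P3 OR NOT P4)) IMPLIES ((NOT P4 AND P1) XOR P4)) over P1, P2, P3, P4 (16 rows)
Evaluate each row (bits = P1,P2,P3,P4, MSB first):
  row 0 [0000]: ((0 XOR (0 OR NOT 0)) IMPLIES ((NOT 0 AND 0) XOR 0)) -> 0
  row 1 [0001]: ((1 XOR (0 OR NOT 1)) IMPLIES ((NOT 1 AND 0) XOR 1)) -> 1
  row 2 [0010]: ((0 XOR (1 OR NOT 0)) IMPLIES ((NOT 0 AND 0) XOR 0)) -> 0
  row 3 [0011]: ((1 XOR (1 OR NOT 1)) IMPLIES ((NOT 1 AND 0) XOR 1)) -> 1
  row 4 [0100]: ((0 XOR (0 OR NOT 0)) IMPLIES ((NOT 0 AND 0) XOR 0)) -> 0
  row 5 [0101]: ((1 XOR (0 OR NOT 1)) IMPLIES ((NOT 1 AND 0) XOR 1)) -> 1
  row 6 [0110]: ((0 XOR (1 OR NOT 0)) IMPLIES ((NOT 0 AND 0) XOR 0)) -> 0
  row 7 [0111]: ((1 XOR (1 OR NOT 1)) IMPLIES ((NOT 1 AND 0) XOR 1)) -> 1
  row 8 [1000]: ((0 XOR (0 OR NOT 0)) IMPLIES ((NOT 0 AND 1) XOR 0)) -> 1
  row 9 [1001]: ((1 XOR (0 OR NOT 1)) IMPLIES ((NOT 1 AND 1) XOR 1)) -> 1
  row 10 [1010]: ((0 XOR (1 OR NOT 0)) IMPLIES ((NOT 0 AND 1) XOR 0)) -> 1
  row 11 [1011]: ((1 XOR (1 OR NOT 1)) IMPLIES ((NOT 1 AND 1) XOR 1)) -> 1
  row 12 [1100]: ((0 XOR (0 OR NOT 0)) IMPLIES ((NOT 0 AND 1) XOR 0)) -> 1
  row 13 [1101]: ((1 XOR (0 OR NOT 1)) IMPLIES ((NOT 1 AND 1) XOR 1)) -> 1
  row 14 [1110]: ((0 XOR (1 OR NOT 0)) IMPLIES ((NOT 0 AND 1) XOR 0)) -> 1
  row 15 [1111]: ((1 XOR (1 OR NOT 1)) IMPLIES ((NOT 1 AND 1) XOR 1)) -> 1
Full result column, 4 rows per line (P1,P2 fixed per line; P3,P4 runs 00..11 left to right):
  rows 0-3 [P1,P2=00]: 0101  = hex 5
  rows 4-7 [P1,P2=01]: 0101  = hex 5
  rows 8-11 [P1,P2=10]: 1111  = hex F
  rows 12-15 [P1,P2=11]: 1111  = hex F
Output column (row 0 .. row 15) = 0101010111111111
Output column grouped in 4s = 0101 0101 1111 1111 = 0x55FF
Convert to decimal digit by digit (value = value*16 + digit):
  5 -> 5
  5*16 + 5 = 85
  85*16 + 15 (F) = 1375
  1375*16 + 15 (F) = 22015
Decimal = 22015

22015


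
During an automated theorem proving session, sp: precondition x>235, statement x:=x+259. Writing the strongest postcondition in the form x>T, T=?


Formula: sp(P, x:=E) = exists old_x. (x = E[old_x/x]) AND P[old_x/x] (old_x is the value of x before the assignment; eliminate old_x by solving x = E[old_x/x] for old_x)
Step 1: Precondition P: x>235, i.e. old_x > 235
Step 2: Assignment gives x = old_x + 259, so old_x = x - 259
Step 3: Substitute into P: x - 259 > 235
Step 4: Simplify: x > 235+259 = 494

494


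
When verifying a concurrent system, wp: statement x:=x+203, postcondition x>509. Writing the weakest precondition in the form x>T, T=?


Formula: wp(x:=E, P) = P[E/x] (substitute E for x in postcondition)
Step 1: Postcondition: x>509
Step 2: Substitute x+203 for x: x+203>509
Step 3: Solve for x: x > 509-203 = 306

306


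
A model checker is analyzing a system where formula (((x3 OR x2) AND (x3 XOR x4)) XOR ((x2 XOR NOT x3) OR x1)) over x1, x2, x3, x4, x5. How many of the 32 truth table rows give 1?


Formula: (((x3 OR x2) AND (x3 XOR x4)) XOR ((x2 XOR NOT x3) OR x1)) over 5 vars (32 rows)
Evaluate each row (x1, x2, x3, x4, x5 as bits, MSB first):
  row 0 [00000]: (((0 OR 0) AND (0 XOR 0)) XOR ((0 XOR NOT 0) OR 0)) -> 1
  row 1 [00001]: (((0 OR 0) AND (0 XOR 0)) XOR ((0 XOR NOT 0) OR 0)) -> 1
  row 2 [00010]: (((0 OR 0) AND (0 XOR 1)) XOR ((0 XOR NOT 0) OR 0)) -> 1
  row 3 [00011]: (((0 OR 0) AND (0 XOR 1)) XOR ((0 XOR NOT 0) OR 0)) -> 1
  row 4 [00100]: (((1 OR 0) AND (1 XOR 0)) XOR ((0 XOR NOT 1) OR 0)) -> 1
  row 5 [00101]: (((1 OR 0) AND (1 XOR 0)) XOR ((0 XOR NOT 1) OR 0)) -> 1
  row 6 [00110]: (((1 OR 0) AND (1 XOR 1)) XOR ((0 XOR NOT 1) OR 0)) -> 0
  row 7 [00111]: (((1 OR 0) AND (1 XOR 1)) XOR ((0 XOR NOT 1) OR 0)) -> 0
  row 8 [01000]: (((0 OR 1) AND (0 XOR 0)) XOR ((1 XOR NOT 0) OR 0)) -> 0
  row 9 [01001]: (((0 OR 1) AND (0 XOR 0)) XOR ((1 XOR NOT 0) OR 0)) -> 0
  row 10 [01010]: (((0 OR 1) AND (0 XOR 1)) XOR ((1 XOR NOT 0) OR 0)) -> 1
  row 11 [01011]: (((0 OR 1) AND (0 XOR 1)) XOR ((1 XOR NOT 0) OR 0)) -> 1
  row 12 [01100]: (((1 OR 1) AND (1 XOR 0)) XOR ((1 XOR NOT 1) OR 0)) -> 0
  row 13 [01101]: (((1 OR 1) AND (1 XOR 0)) XOR ((1 XOR NOT 1) OR 0)) -> 0
  row 14 [01110]: (((1 OR 1) AND (1 XOR 1)) XOR ((1 XOR NOT 1) OR 0)) -> 1
  row 15 [01111]: (((1 OR 1) AND (1 XOR 1)) XOR ((1 XOR NOT 1) OR 0)) -> 1
  row 16 [10000]: (((0 OR 0) AND (0 XOR 0)) XOR ((0 XOR NOT 0) OR 1)) -> 1
  row 17 [10001]: (((0 OR 0) AND (0 XOR 0)) XOR ((0 XOR NOT 0) OR 1)) -> 1
  row 18 [10010]: (((0 OR 0) AND (0 XOR 1)) XOR ((0 XOR NOT 0) OR 1)) -> 1
  row 19 [10011]: (((0 OR 0) AND (0 XOR 1)) XOR ((0 XOR NOT 0) OR 1)) -> 1
  row 20 [10100]: (((1 OR 0) AND (1 XOR 0)) XOR ((0 XOR NOT 1) OR 1)) -> 0
  row 21 [10101]: (((1 OR 0) AND (1 XOR 0)) XOR ((0 XOR NOT 1) OR 1)) -> 0
  row 22 [10110]: (((1 OR 0) AND (1 XOR 1)) XOR ((0 XOR NOT 1) OR 1)) -> 1
  row 23 [10111]: (((1 OR 0) AND (1 XOR 1)) XOR ((0 XOR NOT 1) OR 1)) -> 1
  row 24 [11000]: (((0 OR 1) AND (0 XOR 0)) XOR ((1 XOR NOT 0) OR 1)) -> 1
  row 25 [11001]: (((0 OR 1) AND (0 XOR 0)) XOR ((1 XOR NOT 0) OR 1)) -> 1
  row 26 [11010]: (((0 OR 1) AND (0 XOR 1)) XOR ((1 XOR NOT 0) OR 1)) -> 0
  row 27 [11011]: (((0 OR 1) AND (0 XOR 1)) XOR ((1 XOR NOT 0) OR 1)) -> 0
  row 28 [11100]: (((1 OR 1) AND (1 XOR 0)) XOR ((1 XOR NOT 1) OR 1)) -> 0
  row 29 [11101]: (((1 OR 1) AND (1 XOR 0)) XOR ((1 XOR NOT 1) OR 1)) -> 0
  row 30 [11110]: (((1 OR 1) AND (1 XOR 1)) XOR ((1 XOR NOT 1) OR 1)) -> 1
  row 31 [11111]: (((1 OR 1) AND (1 XOR 1)) XOR ((1 XOR NOT 1) OR 1)) -> 1
Full result column, 8 rows per line (x1,x2 fixed per line; x3,x4,x5 runs 000..111 left to right):
  rows 0-7 [x1,x2=00]: 11111100  (ones: 6)
  rows 8-15 [x1,x2=01]: 00110011  (ones: 4)
  rows 16-23 [x1,x2=10]: 11110011  (ones: 6)
  rows 24-31 [x1,x2=11]: 11000011  (ones: 4)
Count of 1-rows = 6+4+6+4 = 20

20


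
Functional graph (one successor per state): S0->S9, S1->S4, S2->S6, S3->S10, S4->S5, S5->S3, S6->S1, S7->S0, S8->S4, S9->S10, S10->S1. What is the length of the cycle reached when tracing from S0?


Trace from S0 until a state repeats:
  S0 -> S9 -> S10 -> S1 -> S4 -> S5 -> S3 -> S10
S10 first seen at step 2, revisited at step 7.
Cycle length = 7 - 2 = 5

5


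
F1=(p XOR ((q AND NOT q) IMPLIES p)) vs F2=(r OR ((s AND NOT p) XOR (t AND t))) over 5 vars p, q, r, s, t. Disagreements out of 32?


F1 = (p XOR ((q AND NOT q) IMPLIES p))
F2 = (r OR ((s AND NOT p) XOR (t AND t)))
Evaluate both on each of 32 rows (bits = p,q,r,s,t):
  row 0 [00000]: F1=1 F2=0 (differ) -> 1
  row 1 [00001]: F1=1 F2=1 -> 0
  row 2 [00010]: F1=1 F2=1 -> 0
  row 3 [00011]: F1=1 F2=0 (differ) -> 1
  row 4 [00100]: F1=1 F2=1 -> 0
  row 5 [00101]: F1=1 F2=1 -> 0
  row 6 [00110]: F1=1 F2=1 -> 0
  row 7 [00111]: F1=1 F2=1 -> 0
  row 8 [01000]: F1=1 F2=0 (differ) -> 1
  row 9 [01001]: F1=1 F2=1 -> 0
  row 10 [01010]: F1=1 F2=1 -> 0
  row 11 [01011]: F1=1 F2=0 (differ) -> 1
  row 12 [01100]: F1=1 F2=1 -> 0
  row 13 [01101]: F1=1 F2=1 -> 0
  row 14 [01110]: F1=1 F2=1 -> 0
  row 15 [01111]: F1=1 F2=1 -> 0
  row 16 [10000]: F1=0 F2=0 -> 0
  row 17 [10001]: F1=0 F2=1 (differ) -> 1
  row 18 [10010]: F1=0 F2=0 -> 0
  row 19 [10011]: F1=0 F2=1 (differ) -> 1
  row 20 [10100]: F1=0 F2=1 (differ) -> 1
  row 21 [10101]: F1=0 F2=1 (differ) -> 1
  row 22 [10110]: F1=0 F2=1 (differ) -> 1
  row 23 [10111]: F1=0 F2=1 (differ) -> 1
  row 24 [11000]: F1=0 F2=0 -> 0
  row 25 [11001]: F1=0 F2=1 (differ) -> 1
  row 26 [11010]: F1=0 F2=0 -> 0
  row 27 [11011]: F1=0 F2=1 (differ) -> 1
  row 28 [11100]: F1=0 F2=1 (differ) -> 1
  row 29 [11101]: F1=0 F2=1 (differ) -> 1
  row 30 [11110]: F1=0 F2=1 (differ) -> 1
  row 31 [11111]: F1=0 F2=1 (differ) -> 1
Full result column, 8 rows per line (p,q fixed per line; r,s,t runs 000..111 left to right):
  rows 0-7 [p,q=00]: 10010000  (ones: 2)
  rows 8-15 [p,q=01]: 10010000  (ones: 2)
  rows 16-23 [p,q=10]: 01011111  (ones: 6)
  rows 24-31 [p,q=11]: 01011111  (ones: 6)
Disagreements = 2+2+6+6 = 16

16


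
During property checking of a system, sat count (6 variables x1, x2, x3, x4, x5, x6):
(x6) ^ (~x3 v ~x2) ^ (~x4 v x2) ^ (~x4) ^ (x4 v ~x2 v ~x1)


CNF with 5 clauses over 6 vars (64 assignments).
An assignment satisfies CNF iff every clause has >=1 true literal.
Check each row (bits = x1,x2,x3,x4,x5,x6; clause T/F shown):
  row 0 [000000]: clauses=FTTTT -> 0
  row 1 [000001]: clauses=TTTTT -> 1
  row 2 [000010]: clauses=FTTTT -> 0
  row 3 [000011]: clauses=TTTTT -> 1
  row 4 [000100]: clauses=FTFFT -> 0
  (every remaining row is evaluated the same way; all 64 results are listed next)
Full result column, 8 rows per line (x1,x2,x3 fixed per line; x4,x5,x6 runs 000..111 left to right):
  rows 0-7 [x1,x2,x3=000]: 01010000  (ones: 2)
  rows 8-15 [x1,x2,x3=001]: 01010000  (ones: 2)
  rows 16-23 [x1,x2,x3=010]: 01010000  (ones: 2)
  rows 24-31 [x1,x2,x3=011]: 00000000  (ones: 0)
  rows 32-39 [x1,x2,x3=100]: 01010000  (ones: 2)
  rows 40-47 [x1,x2,x3=101]: 01010000  (ones: 2)
  rows 48-55 [x1,x2,x3=110]: 00000000  (ones: 0)
  rows 56-63 [x1,x2,x3=111]: 00000000  (ones: 0)
Satisfying assignments = 2+2+2+0+2+2+0+0 = 10

10


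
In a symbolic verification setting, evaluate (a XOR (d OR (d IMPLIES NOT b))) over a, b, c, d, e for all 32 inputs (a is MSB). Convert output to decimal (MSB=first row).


Formula: (a XOR (d OR (d IMPLIES NOT b))) over a, b, c, d, e (32 rows)
Evaluate each row (bits = a,b,c,d,e, MSB first):
  row 0 [00000]: (0 XOR (0 OR (0 IMPLIES NOT 0))) -> 1
  row 1 [00001]: (0 XOR (0 OR (0 IMPLIES NOT 0))) -> 1
  row 2 [00010]: (0 XOR (1 OR (1 IMPLIES NOT 0))) -> 1
  row 3 [00011]: (0 XOR (1 OR (1 IMPLIES NOT 0))) -> 1
  row 4 [00100]: (0 XOR (0 OR (0 IMPLIES NOT 0))) -> 1
  row 5 [00101]: (0 XOR (0 OR (0 IMPLIES NOT 0))) -> 1
  row 6 [00110]: (0 XOR (1 OR (1 IMPLIES NOT 0))) -> 1
  row 7 [00111]: (0 XOR (1 OR (1 IMPLIES NOT 0))) -> 1
  row 8 [01000]: (0 XOR (0 OR (0 IMPLIES NOT 1))) -> 1
  row 9 [01001]: (0 XOR (0 OR (0 IMPLIES NOT 1))) -> 1
  row 10 [01010]: (0 XOR (1 OR (1 IMPLIES NOT 1))) -> 1
  row 11 [01011]: (0 XOR (1 OR (1 IMPLIES NOT 1))) -> 1
  row 12 [01100]: (0 XOR (0 OR (0 IMPLIES NOT 1))) -> 1
  row 13 [01101]: (0 XOR (0 OR (0 IMPLIES NOT 1))) -> 1
  row 14 [01110]: (0 XOR (1 OR (1 IMPLIES NOT 1))) -> 1
  row 15 [01111]: (0 XOR (1 OR (1 IMPLIES NOT 1))) -> 1
  row 16 [10000]: (1 XOR (0 OR (0 IMPLIES NOT 0))) -> 0
  row 17 [10001]: (1 XOR (0 OR (0 IMPLIES NOT 0))) -> 0
  row 18 [10010]: (1 XOR (1 OR (1 IMPLIES NOT 0))) -> 0
  row 19 [10011]: (1 XOR (1 OR (1 IMPLIES NOT 0))) -> 0
  row 20 [10100]: (1 XOR (0 OR (0 IMPLIES NOT 0))) -> 0
  row 21 [10101]: (1 XOR (0 OR (0 IMPLIES NOT 0))) -> 0
  row 22 [10110]: (1 XOR (1 OR (1 IMPLIES NOT 0))) -> 0
  row 23 [10111]: (1 XOR (1 OR (1 IMPLIES NOT 0))) -> 0
  row 24 [11000]: (1 XOR (0 OR (0 IMPLIES NOT 1))) -> 0
  row 25 [11001]: (1 XOR (0 OR (0 IMPLIES NOT 1))) -> 0
  row 26 [11010]: (1 XOR (1 OR (1 IMPLIES NOT 1))) -> 0
  row 27 [11011]: (1 XOR (1 OR (1 IMPLIES NOT 1))) -> 0
  row 28 [11100]: (1 XOR (0 OR (0 IMPLIES NOT 1))) -> 0
  row 29 [11101]: (1 XOR (0 OR (0 IMPLIES NOT 1))) -> 0
  row 30 [11110]: (1 XOR (1 OR (1 IMPLIES NOT 1))) -> 0
  row 31 [11111]: (1 XOR (1 OR (1 IMPLIES NOT 1))) -> 0
Full result column, 4 rows per line (a,b,c fixed per line; d,e runs 00..11 left to right):
  rows 0-3 [a,b,c=000]: 1111  = hex F
  rows 4-7 [a,b,c=001]: 1111  = hex F
  rows 8-11 [a,b,c=010]: 1111  = hex F
  rows 12-15 [a,b,c=011]: 1111  = hex F
  rows 16-19 [a,b,c=100]: 0000  = hex 0
  rows 20-23 [a,b,c=101]: 0000  = hex 0
  rows 24-27 [a,b,c=110]: 0000  = hex 0
  rows 28-31 [a,b,c=111]: 0000  = hex 0
Output column (row 0 .. row 31) = 11111111111111110000000000000000
Output column grouped in 4s = 1111 1111 1111 1111 0000 0000 0000 0000 = 0xFFFF0000
Convert to decimal digit by digit (value = value*16 + digit):
  F -> 15
  15*16 + 15 (F) = 255
  255*16 + 15 (F) = 4095
  4095*16 + 15 (F) = 65535
  65535*16 + 0 = 1048560
  1048560*16 + 0 = 16776960
  16776960*16 + 0 = 268431360
  268431360*16 + 0 = 4294901760
Decimal = 4294901760

4294901760


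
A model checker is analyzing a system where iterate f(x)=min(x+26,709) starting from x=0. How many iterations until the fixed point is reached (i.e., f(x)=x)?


Step 1: x=0, cap=709, increment=26
Step 2: x grows by 26 each step until capped at 709; fixed point is x=709
Step 3: iterations = ceil(709/26) = 28

28


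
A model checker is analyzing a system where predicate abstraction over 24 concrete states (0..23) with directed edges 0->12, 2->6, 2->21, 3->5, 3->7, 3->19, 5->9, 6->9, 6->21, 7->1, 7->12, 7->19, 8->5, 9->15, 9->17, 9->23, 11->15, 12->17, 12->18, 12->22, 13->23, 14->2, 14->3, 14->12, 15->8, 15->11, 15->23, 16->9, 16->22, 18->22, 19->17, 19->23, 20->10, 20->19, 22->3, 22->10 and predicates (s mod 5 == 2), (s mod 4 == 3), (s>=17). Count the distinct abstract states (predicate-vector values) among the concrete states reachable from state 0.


BFS from 0:
Concrete reachable: {0, 1, 3, 5, 7, 8, 9, 10, 11, 12, 15, 17, 18, 19, 22, 23}
Abstract via predicates (s mod 5 == 2), (s mod 4 == 3), (s>=17):
  (0,0,0) <- {0, 1, 5, 8, 9, 10}
  (0,0,1) <- {18}
  (0,1,0) <- {3, 11, 15}
  (0,1,1) <- {19, 23}
  (1,0,0) <- {12}
  (1,0,1) <- {17, 22}
  (1,1,0) <- {7}
Distinct abstract states = 7

7


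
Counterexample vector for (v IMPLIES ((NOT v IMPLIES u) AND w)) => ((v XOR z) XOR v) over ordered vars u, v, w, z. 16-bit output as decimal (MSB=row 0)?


F1 = (v IMPLIES ((NOT v IMPLIES u) AND w))
F2 = ((v XOR z) XOR v)
Counterexample to F1=>F2 is where F1=1 and F2=0.
Evaluate each row (bits = u,v,w,z, MSB first):
  row 0 [0000]: F1=1 F2=0 -> F1&~F2 -> 1
  row 1 [0001]: F1=1 F2=1 -> F1&~F2 -> 0
  row 2 [0010]: F1=1 F2=0 -> F1&~F2 -> 1
  row 3 [0011]: F1=1 F2=1 -> F1&~F2 -> 0
  row 4 [0100]: F1=0 F2=0 -> F1&~F2 -> 0
  row 5 [0101]: F1=0 F2=1 -> F1&~F2 -> 0
  row 6 [0110]: F1=1 F2=0 -> F1&~F2 -> 1
  row 7 [0111]: F1=1 F2=1 -> F1&~F2 -> 0
  row 8 [1000]: F1=1 F2=0 -> F1&~F2 -> 1
  row 9 [1001]: F1=1 F2=1 -> F1&~F2 -> 0
  row 10 [1010]: F1=1 F2=0 -> F1&~F2 -> 1
  row 11 [1011]: F1=1 F2=1 -> F1&~F2 -> 0
  row 12 [1100]: F1=0 F2=0 -> F1&~F2 -> 0
  row 13 [1101]: F1=0 F2=1 -> F1&~F2 -> 0
  row 14 [1110]: F1=1 F2=0 -> F1&~F2 -> 1
  row 15 [1111]: F1=1 F2=1 -> F1&~F2 -> 0
Full result column, 4 rows per line (u,v fixed per line; w,z runs 00..11 left to right):
  rows 0-3 [u,v=00]: 1010  = hex A
  rows 4-7 [u,v=01]: 0010  = hex 2
  rows 8-11 [u,v=10]: 1010  = hex A
  rows 12-15 [u,v=11]: 0010  = hex 2
Counterexample vector (row 0 .. row 15) = 1010001010100010
Output column grouped in 4s = 1010 0010 1010 0010 = 0xA2A2
Convert to decimal digit by digit (value = value*16 + digit):
  A -> 10
  10*16 + 2 = 162
  162*16 + 10 (A) = 2602
  2602*16 + 2 = 41634
Decimal = 41634

41634


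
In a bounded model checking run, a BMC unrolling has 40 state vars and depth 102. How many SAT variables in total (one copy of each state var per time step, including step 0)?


BMC unrolls to depth k, creating one copy of each state var for steps 0..k.
Step count = 102 + 1 = 103 (steps 0 through 102)
Vars per step = 40
Total = 40 * 103 = 4120

4120


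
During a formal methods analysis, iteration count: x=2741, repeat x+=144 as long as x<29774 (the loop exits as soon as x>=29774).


Step 1: x goes from 2741 toward 29774 by 144; the body runs while x<29774, so iterations = ceil((bound-start)/step)
Step 2: Distance=27033
Step 3: ceil(27033/144)=188

188


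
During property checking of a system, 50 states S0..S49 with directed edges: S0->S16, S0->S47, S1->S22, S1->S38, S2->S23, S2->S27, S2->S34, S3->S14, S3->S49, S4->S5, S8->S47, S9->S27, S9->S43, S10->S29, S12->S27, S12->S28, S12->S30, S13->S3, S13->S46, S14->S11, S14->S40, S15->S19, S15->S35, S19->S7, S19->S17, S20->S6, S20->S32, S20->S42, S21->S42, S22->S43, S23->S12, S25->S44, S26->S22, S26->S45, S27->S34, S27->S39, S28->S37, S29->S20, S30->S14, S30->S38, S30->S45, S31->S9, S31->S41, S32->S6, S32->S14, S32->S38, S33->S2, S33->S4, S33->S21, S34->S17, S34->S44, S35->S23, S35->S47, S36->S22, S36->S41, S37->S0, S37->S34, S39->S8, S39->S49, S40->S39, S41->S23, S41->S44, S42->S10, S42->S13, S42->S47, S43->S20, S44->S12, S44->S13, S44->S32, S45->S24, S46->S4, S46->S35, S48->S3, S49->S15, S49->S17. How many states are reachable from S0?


BFS from S0:
  layer 0: {S0}
  layer 1: {S16, S47}
Reachable set: {S0, S16, S47}
Count = 3

3
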